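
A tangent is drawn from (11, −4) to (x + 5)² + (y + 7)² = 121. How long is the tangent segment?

12

The centre is (−5, −7) and r = 11. The square of the distance from P to the centre is 256 + 9 = 265.
The tangent meets the radius at right angles, so tangent² = |PO|² − r² = 265 − 121 = 144.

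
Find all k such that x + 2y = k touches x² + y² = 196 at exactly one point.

k = ±14√5

Tangency holds when the distance from the centre (0, 0) to the line equals the radius 14:
|1·0 + 2·0 − k| / √5 = 14
|k| = 14√5.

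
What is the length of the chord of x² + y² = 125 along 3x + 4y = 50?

Centre (0, 0), r² = 125. Perpendicular distance d from centre to line = |−50| / √25 = 50/√25.
Chord = 2√(r² − d²) = 2·√(25) = 10.

10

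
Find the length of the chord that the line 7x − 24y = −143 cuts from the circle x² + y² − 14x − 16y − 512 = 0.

50

Express y = (143 + 7x)/24 and substitute into the circle:
625x² − 8750x − 329375 = 0  ⟹  x² − 14x − 527 = 0
x = 31 or x = −17, giving (31, 15) and (−17, 1).
Chord length = distance between (31, 15) and (−17, 1) = √2500 = 50.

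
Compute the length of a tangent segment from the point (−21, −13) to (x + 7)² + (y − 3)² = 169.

√283

Centre (−7, 3), r² = 169. |PO|² = (−14)² + (−16)² = 452.
By the tangent–radius right angle, tangent length = √(|PO|² − r²) = √283.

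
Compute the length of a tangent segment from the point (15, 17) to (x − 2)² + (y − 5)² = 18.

The centre is (2, 5) and r = 3√2. The square of the distance from P to the centre is 169 + 144 = 313.
Power of the point: PT² = |PO|² − r² = 295, so PT = √295.

√295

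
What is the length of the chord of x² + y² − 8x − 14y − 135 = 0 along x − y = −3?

20√2

From the line, y = x + 3. Substituting:
2x² − 16x − 168 = 0  ⟹  x² − 8x − 84 = 0
x = 14 or x = −6, giving (14, 17) and (−6, −3).
|(14, 17) − (−6, −3)| = √((20)² + (20)²) = 20√2.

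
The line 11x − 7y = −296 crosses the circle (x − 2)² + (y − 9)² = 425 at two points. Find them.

Express y = (296 + 11x)/7 and substitute into the circle:
170x² + 4930x + 33660 = 0  ⟹  x² + 29x + 198 = 0
x = −11 or x = −18, giving (−11, 25) and (−18, 14).

(−18, 14) and (−11, 25)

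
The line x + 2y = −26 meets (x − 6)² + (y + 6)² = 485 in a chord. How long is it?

18√5

Express y = (−26 − x)/2 and substitute into the circle:
5x² − 20x − 1600 = 0  ⟹  x² − 4x − 320 = 0
x = 20 or x = −16, giving (20, −23) and (−16, −5).
Chord length = distance between (20, −23) and (−16, −5) = √1620 = 18√5.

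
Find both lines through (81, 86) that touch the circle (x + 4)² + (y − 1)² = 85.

Write the tangent as mx − y + (86 − m·(81)) = 0 and set its distance from the centre to √85:
(−85m − (−85))² = 85(m² + 1)
42m² − 85m + 42 = 0, so m = 6/7 or m = 7/6.
With m = 6/7: 6x − 7y = −116. With m = 7/6: 7x − 6y = 51.

6x − 7y = −116 and 7x − 6y = 51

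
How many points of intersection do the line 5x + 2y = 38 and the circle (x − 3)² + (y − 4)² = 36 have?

Substituting the line into the circle gives 29x² − 324x + 792 = 0.
Discriminant = (−324)² − 4·29·(792) = 13104 > 0.
Two real roots: the line is a secant.

2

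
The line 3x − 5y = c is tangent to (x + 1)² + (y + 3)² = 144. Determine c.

The line touches the circle iff its distance from (−1, −3) is 12:
|3·(−1) − 5·(−3) − c| / √34 = 12
|c − (12)| = 12√34.

c = 12 ± 12√34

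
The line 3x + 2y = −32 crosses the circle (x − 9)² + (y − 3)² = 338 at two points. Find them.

(−8, −4) and (−4, −10)

Substitute y = (−32 − 3x)/2:
13x² + 156x + 416 = 0  ⟹  x² + 12x + 32 = 0
x = −4 or x = −8, giving (−4, −10) and (−8, −4).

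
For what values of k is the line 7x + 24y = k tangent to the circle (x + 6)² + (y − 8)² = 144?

k = −150 or k = 450

Tangency holds when the distance from the centre (−6, 8) to the line equals the radius 12:
|7·(−6) + 24·8 − k| / √625 = 12
|k − (150)| = 12·25, so k = 450 or k = −150.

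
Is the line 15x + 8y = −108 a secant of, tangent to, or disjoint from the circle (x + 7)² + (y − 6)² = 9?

tangent

Substituting the line into the circle gives 289x² + 5576x + 26896 = 0.
Discriminant = (5576)² − 4·289·(26896) = 0.
A repeated root: the line is tangent.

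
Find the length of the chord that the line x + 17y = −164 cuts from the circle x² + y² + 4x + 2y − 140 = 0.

From the line, y = (−164 − x)/17. Substituting:
290x² + 1450x − 19140 = 0  ⟹  x² + 5x − 66 = 0
x = 6 or x = −11, giving (6, −10) and (−11, −9).
Chord length = distance between (6, −10) and (−11, −9) = √290 = √290.

√290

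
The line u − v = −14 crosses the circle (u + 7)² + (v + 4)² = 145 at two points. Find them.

(−19, −5) and (−6, 8)

Substitute v = u + 14:
2u² + 50u + 228 = 0  ⟹  u² + 25u + 114 = 0
u = −6 or u = −19, giving (−6, 8) and (−19, −5).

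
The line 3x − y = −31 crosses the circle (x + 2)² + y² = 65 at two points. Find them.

(−10, 1) and (−9, 4)

Express y = 3x + 31 and substitute into the circle:
10x² + 190x + 900 = 0  ⟹  x² + 19x + 90 = 0
x = −9 or x = −10, giving (−9, 4) and (−10, 1).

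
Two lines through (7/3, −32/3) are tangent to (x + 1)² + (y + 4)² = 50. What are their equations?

A line y − (−32/3) = m(x − (7/3)) is tangent when its distance from (−1, −4) is 5√2:
(−10/3m − (20/3))² = 50(m² + 1)
7m² − 8m + 1 = 0, so m = 1 or m = 1/7.
Through (7/3, −32/3) these give x − y = 13 and x − 7y = 77.

x − y = 13 and x − 7y = 77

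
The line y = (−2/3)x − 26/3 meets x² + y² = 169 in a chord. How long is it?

Centre (0, 0), r² = 169. Perpendicular distance d from centre to line = |26| / √13 = 26/√13.
Half the chord is √(r² − d²) = √(117), so the full chord is 6√13.

6√13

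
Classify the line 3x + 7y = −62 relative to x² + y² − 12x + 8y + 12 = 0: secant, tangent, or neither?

neither

d² = (3·6 + 7·(−4) − (−62))²/58 = 1352/29; r² = 40.
Since d² > r², the line lies outside the circle.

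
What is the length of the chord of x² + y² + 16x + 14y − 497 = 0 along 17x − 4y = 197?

The distance from (−8, −7) to the line is 305/√305, and r² = 610.
Chord = 2√(r² − d²) = 2·√(305) = 2√305.

2√305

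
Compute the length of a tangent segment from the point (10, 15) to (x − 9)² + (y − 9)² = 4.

With centre O = (9, 9), |OP|² = 37 and r² = 4.
Power of the point: PT² = |PO|² − r² = 33, so PT = √33.

√33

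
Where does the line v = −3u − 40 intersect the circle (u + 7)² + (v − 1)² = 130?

(−16, 8) and (−10, −10)

From the line, v = −3u − 40. Substituting:
10u² + 260u + 1600 = 0  ⟹  u² + 26u + 160 = 0
u = −10 or u = −16, giving (−10, −10) and (−16, 8).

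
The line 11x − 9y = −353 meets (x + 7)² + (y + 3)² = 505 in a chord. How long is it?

√202

Centre (−7, −3), r² = 505. Perpendicular distance d from centre to line = |303| / √202 = 303/√202.
Half the chord is √(r² − d²) = √(101/2), so the full chord is √202.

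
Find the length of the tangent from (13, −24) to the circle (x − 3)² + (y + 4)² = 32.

6√13

With centre O = (3, −4), |OP|² = 500 and r² = 32.
By the tangent–radius right angle, tangent length = √(|PO|² − r²) = √468 = 6√13.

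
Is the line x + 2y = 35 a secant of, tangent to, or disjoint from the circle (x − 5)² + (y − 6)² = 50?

disjoint

d² = (1·5 + 2·6 − (35))²/5 = 324/5; r² = 50.
Since d² > r², the line lies outside the circle.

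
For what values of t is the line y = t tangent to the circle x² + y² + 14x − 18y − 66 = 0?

t = −5 or t = 23

Tangency holds when the distance from the centre (−7, 9) to the line equals the radius 14:
|0·(−7) + 1·9 − t| / √1 = 14
|t − (9)| = 14, so t = 23 or t = −5.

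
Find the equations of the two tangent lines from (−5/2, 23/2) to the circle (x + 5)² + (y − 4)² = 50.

Let a tangent through (−5/2, 23/2) have slope m. Its distance from (−5, 4) must equal 5√2:
[m·(−5/2) − (−15/2)]² = 50(m² + 1)
7m² + 6m − 1 = 0, so m = −1 or m = 1/7.
With m = −1: x + y = 9. With m = 1/7: x − 7y = −83.

x + y = 9 and x − 7y = −83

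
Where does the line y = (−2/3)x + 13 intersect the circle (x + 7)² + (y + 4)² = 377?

(−3, 15) and (9, 7)

From the line, y = (39 − 2x)/3. Substituting:
13x² − 78x − 351 = 0  ⟹  x² − 6x − 27 = 0
x = 9 or x = −3, giving (9, 7) and (−3, 15).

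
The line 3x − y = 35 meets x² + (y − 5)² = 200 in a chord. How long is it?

Centre (0, 5), r² = 200. Perpendicular distance d from centre to line = |−40| / √10 = 40/√10.
Half the chord is √(r² − d²) = √(40), so the full chord is 4√10.

4√10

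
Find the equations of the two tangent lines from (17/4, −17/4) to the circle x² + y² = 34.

5x − 3y = 34 and 3x − 5y = 34

A line y − (−17/4) = m(x − (17/4)) is tangent when its distance from (0, 0) is √34:
(−17/4m − (17/4))² = 34(m² + 1)
15m² − 34m + 15 = 0, so m = 5/3 or m = 3/5.
Through (17/4, −17/4) these give 5x − 3y = 34 and 3x − 5y = 34.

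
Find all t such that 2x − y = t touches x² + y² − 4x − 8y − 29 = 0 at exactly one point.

The line touches the circle iff its distance from (2, 4) is 7:
|2·2 − 1·4 − t| / √5 = 7
|t| = 7√5.

t = ±7√5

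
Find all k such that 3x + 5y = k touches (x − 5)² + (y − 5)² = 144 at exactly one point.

k = 40 ± 12√34

For a tangent, require d(centre, line) = r = 12.
|3·5 + 5·5 − k| / √34 = 12
|k − (40)| = 12√34.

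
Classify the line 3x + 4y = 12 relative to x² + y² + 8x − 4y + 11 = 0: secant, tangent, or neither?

Substituting the line into the circle gives 25x² + 104x + 128 = 0.
Δ = 10816 − 12800 = −1984.
No real roots: the line does not meet the circle.

neither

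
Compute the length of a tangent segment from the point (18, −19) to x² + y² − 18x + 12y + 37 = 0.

Centre (9, −6), r² = 80. |PO|² = (9)² + (−13)² = 250.
The tangent meets the radius at right angles, so tangent² = |PO|² − r² = 250 − 80 = 170.

√170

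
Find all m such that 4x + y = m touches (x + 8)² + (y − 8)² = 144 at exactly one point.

For a tangent, require d(centre, line) = r = 12.
|4·(−8) + 1·8 − m| / √17 = 12
|m − (−24)| = 12√17.

m = −24 ± 12√17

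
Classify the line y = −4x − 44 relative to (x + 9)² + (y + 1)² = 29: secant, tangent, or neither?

secant

Substituting the line into the circle gives 17x² + 362x + 1901 = 0.
Discriminant = (362)² − 4·17·(1901) = 1776 > 0.
Two real roots: the line is a secant.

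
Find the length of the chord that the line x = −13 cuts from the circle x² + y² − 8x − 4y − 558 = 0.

Centre (4, 2), r² = 578. Perpendicular distance d from centre to line = |17| / √1 = 17.
Chord = 2√(r² − d²) = 2·√(289) = 34.

34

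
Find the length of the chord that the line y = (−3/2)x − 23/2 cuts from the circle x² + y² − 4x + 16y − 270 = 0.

10√13

Centre (2, −8), r² = 338. Perpendicular distance d from centre to line = |13| / √13 = 13/√13.
Chord = 2√(r² − d²) = 2·√(325) = 10√13.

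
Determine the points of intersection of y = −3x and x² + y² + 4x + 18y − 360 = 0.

(−4, 12) and (9, −27)

From the line, y = −3x. Substituting:
10x² − 50x − 360 = 0  ⟹  x² − 5x − 36 = 0
x = 9 or x = −4, giving (9, −27) and (−4, 12).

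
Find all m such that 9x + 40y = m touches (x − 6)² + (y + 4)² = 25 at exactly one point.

The line touches the circle iff its distance from (6, −4) is 5:
|9·6 + 40·(−4) − m| / √1681 = 5
|m − (−106)| = 5·41, so m = 99 or m = −311.

m = −311 or m = 99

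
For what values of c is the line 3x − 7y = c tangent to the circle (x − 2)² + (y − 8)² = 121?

For a tangent, require d(centre, line) = r = 11.
|3·2 − 7·8 − c| / √58 = 11
|c − (−50)| = 11√58.

c = −50 ± 11√58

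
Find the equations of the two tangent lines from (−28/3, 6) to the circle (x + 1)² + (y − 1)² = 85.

Write the tangent as mx − y + (6 − m·(−28/3)) = 0 and set its distance from the centre to √85:
[m·(25/3) − (−5)]² = 85(m² + 1)
14m² − 75m + 54 = 0, so m = 6/7 or m = 9/2.
Through (−28/3, 6) these give 6x − 7y = −98 and 9x − 2y = −96.

6x − 7y = −98 and 9x − 2y = −96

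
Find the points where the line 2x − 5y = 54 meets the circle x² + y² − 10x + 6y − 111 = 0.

From the line, y = (−54 + 2x)/5. Substituting:
29x² − 406x − 1479 = 0  ⟹  x² − 14x − 51 = 0
x = 17 or x = −3, giving (17, −4) and (−3, −12).

(−3, −12) and (17, −4)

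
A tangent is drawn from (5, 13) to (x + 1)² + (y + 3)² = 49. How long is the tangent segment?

9√3

Centre (−1, −3), r² = 49. |PO|² = (6)² + (16)² = 292.
By the tangent–radius right angle, tangent length = √(|PO|² − r²) = √243 = 9√3.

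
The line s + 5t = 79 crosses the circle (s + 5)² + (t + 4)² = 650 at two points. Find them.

Substitute t = (79 − s)/5:
26s² + 52s − 5824 = 0  ⟹  s² + 2s − 224 = 0
s = 14 or s = −16, giving (14, 13) and (−16, 19).

(−16, 19) and (14, 13)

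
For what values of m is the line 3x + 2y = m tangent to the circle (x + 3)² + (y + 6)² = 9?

The line touches the circle iff its distance from (−3, −6) is 3:
|3·(−3) + 2·(−6) − m| / √13 = 3
|m − (−21)| = 3√13.

m = −21 ± 3√13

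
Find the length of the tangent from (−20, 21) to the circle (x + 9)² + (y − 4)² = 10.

20

Centre (−9, 4), r² = 10. |PO|² = (−11)² + (17)² = 410.
By the tangent–radius right angle, tangent length = √(|PO|² − r²) = √400 = 20.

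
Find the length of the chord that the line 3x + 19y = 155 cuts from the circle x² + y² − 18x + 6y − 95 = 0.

The distance from (9, −3) to the line is 185/√370, and r² = 185.
Chord = 2√(r² − d²) = 2·√(185/2) = √370.

√370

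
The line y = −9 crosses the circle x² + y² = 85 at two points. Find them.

From the line, y = −9. Substituting:
x² − 4 = 0
x = 2 or x = −2, giving (2, −9) and (−2, −9).

(−2, −9) and (2, −9)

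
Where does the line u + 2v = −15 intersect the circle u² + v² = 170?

Express v = (−15 − u)/2 and substitute into the circle:
5u² + 30u − 455 = 0  ⟹  u² + 6u − 91 = 0
u = 7 or u = −13, giving (7, −11) and (−13, −1).

(−13, −1) and (7, −11)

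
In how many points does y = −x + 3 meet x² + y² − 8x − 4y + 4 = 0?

2

d² = (1·4 + 1·2 − (3))²/2 = 9/2; r² = 16.
Since d² < r², the line cuts the circle twice.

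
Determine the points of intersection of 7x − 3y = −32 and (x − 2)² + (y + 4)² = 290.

(−11, −15) and (1, 13)

From the line, y = (32 + 7x)/3. Substituting:
58x² + 580x − 638 = 0  ⟹  x² + 10x − 11 = 0
x = 1 or x = −11, giving (1, 13) and (−11, −15).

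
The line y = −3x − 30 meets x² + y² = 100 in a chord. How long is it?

Express y = −3x − 30 and substitute into the circle:
10x² + 180x + 800 = 0  ⟹  x² + 18x + 80 = 0
x = −8 or x = −10, giving (−8, −6) and (−10, 0).
Chord length = distance between (−8, −6) and (−10, 0) = √40 = 2√10.

2√10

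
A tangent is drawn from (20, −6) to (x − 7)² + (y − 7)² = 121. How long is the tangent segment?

√217

Centre (7, 7), r² = 121. |PO|² = (13)² + (−13)² = 338.
Power of the point: PT² = |PO|² − r² = 217, so PT = √217.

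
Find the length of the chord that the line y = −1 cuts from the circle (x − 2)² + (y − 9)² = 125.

From the line, y = −1. Substituting:
x² − 4x − 21 = 0
x = 7 or x = −3, giving (7, −1) and (−3, −1).
Chord length = distance between (7, −1) and (−3, −1) = √100 = 10.

10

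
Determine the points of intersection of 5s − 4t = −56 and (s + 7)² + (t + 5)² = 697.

(−28, −21) and (4, 19)

From the line, t = (56 + 5s)/4. Substituting:
41s² + 984s − 4592 = 0  ⟹  s² + 24s − 112 = 0
s = 4 or s = −28, giving (4, 19) and (−28, −21).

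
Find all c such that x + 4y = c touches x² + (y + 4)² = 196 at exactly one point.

c = −16 ± 14√17

For a tangent, require d(centre, line) = r = 14.
|1·0 + 4·(−4) − c| / √17 = 14
|c − (−16)| = 14√17.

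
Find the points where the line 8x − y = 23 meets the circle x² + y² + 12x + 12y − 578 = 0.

(−1, −31) and (5, 17)

Substitute y = 8x − 23:
65x² − 260x − 325 = 0  ⟹  x² − 4x − 5 = 0
x = 5 or x = −1, giving (5, 17) and (−1, −31).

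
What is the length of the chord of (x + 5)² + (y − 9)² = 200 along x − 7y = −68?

Substitute y = (68 + x)/7:
50x² + 500x − 8550 = 0  ⟹  x² + 10x − 171 = 0
x = 9 or x = −19, giving (9, 11) and (−19, 7).
Chord length = distance between (9, 11) and (−19, 7) = √800 = 20√2.

20√2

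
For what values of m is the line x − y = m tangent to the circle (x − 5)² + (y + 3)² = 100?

m = 8 ± 10√2

Tangency holds when the distance from the centre (5, −3) to the line equals the radius 10:
|1·5 − 1·(−3) − m| / √2 = 10
|m − (8)| = 10√2.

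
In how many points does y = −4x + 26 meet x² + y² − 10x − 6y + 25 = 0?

2

d² = (4·5 + 1·3 − (26))²/17 = 9/17; r² = 9.
Since d² < r², the line cuts the circle twice.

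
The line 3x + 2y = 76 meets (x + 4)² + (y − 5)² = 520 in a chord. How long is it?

Centre (−4, 5), r² = 520. Perpendicular distance d from centre to line = |−78| / √13 = 78/√13.
Chord = 2√(r² − d²) = 2·√(52) = 4√13.

4√13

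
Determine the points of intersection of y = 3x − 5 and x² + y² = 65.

(−1, −8) and (4, 7)

Substitute y = 3x − 5:
10x² − 30x − 40 = 0  ⟹  x² − 3x − 4 = 0
x = 4 or x = −1, giving (4, 7) and (−1, −8).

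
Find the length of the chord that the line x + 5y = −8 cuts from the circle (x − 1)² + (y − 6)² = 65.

√26

The distance from (1, 6) to the line is 39/√26, and r² = 65.
Half the chord is √(r² − d²) = √(13/2), so the full chord is √26.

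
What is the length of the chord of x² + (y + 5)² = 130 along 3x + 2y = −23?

Substitute y = (−23 − 3x)/2:
13x² + 78x − 351 = 0  ⟹  x² + 6x − 27 = 0
x = 3 or x = −9, giving (3, −16) and (−9, 2).
Chord length = distance between (3, −16) and (−9, 2) = √468 = 6√13.

6√13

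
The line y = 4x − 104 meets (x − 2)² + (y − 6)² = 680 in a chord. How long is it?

From the line, y = 4x − 104. Substituting:
17x² − 884x + 11424 = 0  ⟹  x² − 52x + 672 = 0
x = 28 or x = 24, giving (28, 8) and (24, −8).
|(28, 8) − (24, −8)| = √((4)² + (16)²) = 4√17.

4√17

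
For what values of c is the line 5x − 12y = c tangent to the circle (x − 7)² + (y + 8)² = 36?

c = 53 or c = 209

Tangency holds when the distance from the centre (7, −8) to the line equals the radius 6:
|5·7 − 12·(−8) − c| / √169 = 6
|c − (131)| = 6·13, so c = 209 or c = 53.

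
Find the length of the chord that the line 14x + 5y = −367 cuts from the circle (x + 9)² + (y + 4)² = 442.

2√221

From the line, y = (−367 − 14x)/5. Substituting:
221x² + 10166x + 111384 = 0  ⟹  x² + 46x + 504 = 0
x = −18 or x = −28, giving (−18, −23) and (−28, 5).
Chord length = distance between (−18, −23) and (−28, 5) = √884 = 2√221.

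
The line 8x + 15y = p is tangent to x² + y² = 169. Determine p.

p = −221 or p = 221

The line touches the circle iff its distance from (0, 0) is 13:
|8·0 + 15·0 − p| / √289 = 13
|p| = 13·17, so p = 221 or p = −221.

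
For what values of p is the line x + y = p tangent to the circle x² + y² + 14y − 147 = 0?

p = −7 ± 14√2

The line touches the circle iff its distance from (0, −7) is 14:
|1·0 + 1·(−7) − p| / √2 = 14
|p − (−7)| = 14√2.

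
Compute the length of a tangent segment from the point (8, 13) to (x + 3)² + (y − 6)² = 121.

The centre is (−3, 6) and r = 11. The square of the distance from P to the centre is 121 + 49 = 170.
Power of the point: PT² = |PO|² − r² = 49, so PT = 7.

7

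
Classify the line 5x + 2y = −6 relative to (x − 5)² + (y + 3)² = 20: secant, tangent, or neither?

d² = (5·5 + 2·(−3) − (−6))²/29 = 625/29; r² = 20.
Since d² > r², the line lies outside the circle.

neither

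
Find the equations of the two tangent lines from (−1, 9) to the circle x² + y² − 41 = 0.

Write the tangent as mx − y + (9 − m·(−1)) = 0 and set its distance from the centre to √41:
(1m − (−9))² = 41(m² + 1)
20m² − 9m − 20 = 0, so m = 5/4 or m = −4/5.
With m = 5/4: 5x − 4y = −41. With m = −4/5: 4x + 5y = 41.

5x − 4y = −41 and 4x + 5y = 41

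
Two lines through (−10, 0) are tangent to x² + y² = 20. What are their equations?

x + 2y = −10 and x − 2y = −10

Write the tangent as mx − y + (0 − m·(−10)) = 0 and set its distance from the centre to 2√5:
[m·(10) − (0)]² = 20(m² + 1)
4m² − 1 = 0, so m = −1/2 or m = 1/2.
With m = −1/2: x + 2y = −10. With m = 1/2: x − 2y = −10.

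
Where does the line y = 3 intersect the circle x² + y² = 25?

From the line, y = 3. Substituting:
x² − 16 = 0
x = 4 or x = −4, giving (4, 3) and (−4, 3).

(−4, 3) and (4, 3)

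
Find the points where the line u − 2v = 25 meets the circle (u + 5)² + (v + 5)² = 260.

(−13, −19) and (11, −7)

From the line, v = (−25 + u)/2. Substituting:
5u² + 10u − 715 = 0  ⟹  u² + 2u − 143 = 0
u = 11 or u = −13, giving (11, −7) and (−13, −19).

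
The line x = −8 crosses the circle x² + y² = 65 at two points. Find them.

(−8, −1) and (−8, 1)

The line gives x = −8. Substituting into the circle:
y² − 1 = 0
y = 1 or y = −1, giving (−8, 1) and (−8, −1).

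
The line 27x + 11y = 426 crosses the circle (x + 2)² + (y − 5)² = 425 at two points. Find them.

(6, 24) and (17, −3)

Express y = (426 − 27x)/11 and substitute into the circle:
850x² − 19550x + 86700 = 0  ⟹  x² − 23x + 102 = 0
x = 17 or x = 6, giving (17, −3) and (6, 24).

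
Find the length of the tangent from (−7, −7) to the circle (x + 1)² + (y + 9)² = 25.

√15

The centre is (−1, −9) and r = 5. The square of the distance from P to the centre is 36 + 4 = 40.
The tangent meets the radius at right angles, so tangent² = |PO|² − r² = 40 − 25 = 15.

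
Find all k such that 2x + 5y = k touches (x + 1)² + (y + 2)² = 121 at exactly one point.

k = −12 ± 11√29

For a tangent, require d(centre, line) = r = 11.
|2·(−1) + 5·(−2) − k| / √29 = 11
|k − (−12)| = 11√29.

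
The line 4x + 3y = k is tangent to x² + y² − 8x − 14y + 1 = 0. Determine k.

Tangency holds when the distance from the centre (4, 7) to the line equals the radius 8:
|4·4 + 3·7 − k| / √25 = 8
|k − (37)| = 8·5, so k = 77 or k = −3.

k = −3 or k = 77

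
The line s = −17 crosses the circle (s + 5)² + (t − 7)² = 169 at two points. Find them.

The line gives s = −17. Substituting into the circle:
t² − 14t + 24 = 0
t = 12 or t = 2, giving (−17, 12) and (−17, 2).

(−17, 2) and (−17, 12)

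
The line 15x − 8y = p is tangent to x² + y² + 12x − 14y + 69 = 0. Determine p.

p = −214 or p = −78

The line touches the circle iff its distance from (−6, 7) is 4:
|15·(−6) − 8·7 − p| / √289 = 4
|p − (−146)| = 4·17, so p = −78 or p = −214.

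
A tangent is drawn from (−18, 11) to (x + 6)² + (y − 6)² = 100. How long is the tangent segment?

√69

The centre is (−6, 6) and r = 10. The square of the distance from P to the centre is 144 + 25 = 169.
The tangent meets the radius at right angles, so tangent² = |PO|² − r² = 169 − 100 = 69.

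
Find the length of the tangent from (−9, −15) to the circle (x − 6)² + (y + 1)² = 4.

With centre O = (6, −1), |OP|² = 421 and r² = 4.
The tangent meets the radius at right angles, so tangent² = |PO|² − r² = 421 − 4 = 417.

√417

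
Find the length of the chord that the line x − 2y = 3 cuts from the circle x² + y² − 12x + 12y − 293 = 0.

16√5

Substitute y = (−3 + x)/2:
5x² − 30x − 1235 = 0  ⟹  x² − 6x − 247 = 0
x = 19 or x = −13, giving (19, 8) and (−13, −8).
|(19, 8) − (−13, −8)| = √((32)² + (16)²) = 16√5.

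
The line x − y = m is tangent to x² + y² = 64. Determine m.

m = ±8√2

For a tangent, require d(centre, line) = r = 8.
|1·0 − 1·0 − m| / √2 = 8
|m| = 8√2.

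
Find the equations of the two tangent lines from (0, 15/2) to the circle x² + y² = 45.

Write the tangent as mx − y + (15/2 − m·(0)) = 0 and set its distance from the centre to 3√5:
(0m − (−15/2))² = 45(m² + 1)
4m² − 1 = 0, so m = −1/2 or m = 1/2.
With m = −1/2: x + 2y = 15. With m = 1/2: x − 2y = −15.

x + 2y = 15 and x − 2y = −15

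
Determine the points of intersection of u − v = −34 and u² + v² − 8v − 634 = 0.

Express v = u + 34 and substitute into the circle:
2u² + 60u + 250 = 0  ⟹  u² + 30u + 125 = 0
u = −5 or u = −25, giving (−5, 29) and (−25, 9).

(−25, 9) and (−5, 29)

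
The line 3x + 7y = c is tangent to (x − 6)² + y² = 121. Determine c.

The line touches the circle iff its distance from (6, 0) is 11:
|3·6 + 7·0 − c| / √58 = 11
|c − (18)| = 11√58.

c = 18 ± 11√58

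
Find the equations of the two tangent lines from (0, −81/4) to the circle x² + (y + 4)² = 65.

7x − 4y = 81 and 7x + 4y = −81

Write the tangent as mx − y + (−81/4 − m·(0)) = 0 and set its distance from the centre to √65:
[m·(0) − (65/4)]² = 65(m² + 1)
16m² − 49 = 0, so m = 7/4 or m = −7/4.
Through (0, −81/4) these give 7x − 4y = 81 and 7x + 4y = −81.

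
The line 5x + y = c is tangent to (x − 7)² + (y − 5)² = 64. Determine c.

c = 40 ± 8√26

For a tangent, require d(centre, line) = r = 8.
|5·7 + 1·5 − c| / √26 = 8
|c − (40)| = 8√26.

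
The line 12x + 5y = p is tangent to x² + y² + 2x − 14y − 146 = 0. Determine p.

The line touches the circle iff its distance from (−1, 7) is 14:
|12·(−1) + 5·7 − p| / √169 = 14
|p − (23)| = 14·13, so p = 205 or p = −159.

p = −159 or p = 205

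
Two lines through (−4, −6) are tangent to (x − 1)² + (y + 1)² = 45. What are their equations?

Let a tangent through (−4, −6) have slope m. Its distance from (1, −1) must equal 3√5:
[m·(5) − (5)]² = 45(m² + 1)
2m² + 5m + 2 = 0, so m = −2 or m = −1/2.
With m = −2: 2x + y = −14. With m = −1/2: x + 2y = −16.

2x + y = −14 and x + 2y = −16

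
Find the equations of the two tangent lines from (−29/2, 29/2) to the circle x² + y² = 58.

7x + 3y = −58 and 3x + 7y = 58

Let a tangent through (−29/2, 29/2) have slope m. Its distance from (0, 0) must equal √58:
[m·(29/2) − (−29/2)]² = 58(m² + 1)
21m² + 58m + 21 = 0, so m = −7/3 or m = −3/7.
Through (−29/2, 29/2) these give 7x + 3y = −58 and 3x + 7y = 58.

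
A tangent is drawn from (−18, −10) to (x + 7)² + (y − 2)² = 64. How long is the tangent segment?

√201

With centre O = (−7, 2), |OP|² = 265 and r² = 64.
The tangent meets the radius at right angles, so tangent² = |PO|² − r² = 265 − 64 = 201.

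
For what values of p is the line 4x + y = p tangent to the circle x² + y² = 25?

The line touches the circle iff its distance from (0, 0) is 5:
|4·0 + 1·0 − p| / √17 = 5
|p| = 5√17.

p = ±5√17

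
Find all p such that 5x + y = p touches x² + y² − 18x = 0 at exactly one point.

p = 45 ± 9√26

Tangency holds when the distance from the centre (9, 0) to the line equals the radius 9:
|5·9 + 1·0 − p| / √26 = 9
|p − (45)| = 9√26.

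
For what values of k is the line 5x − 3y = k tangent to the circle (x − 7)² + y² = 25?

Tangency holds when the distance from the centre (7, 0) to the line equals the radius 5:
|5·7 − 3·0 − k| / √34 = 5
|k − (35)| = 5√34.

k = 35 ± 5√34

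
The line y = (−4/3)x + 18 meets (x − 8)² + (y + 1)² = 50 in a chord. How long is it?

Express y = (54 − 4x)/3 and substitute into the circle:
25x² − 600x + 3375 = 0  ⟹  x² − 24x + 135 = 0
x = 15 or x = 9, giving (15, −2) and (9, 6).
Chord length = distance between (15, −2) and (9, 6) = √100 = 10.

10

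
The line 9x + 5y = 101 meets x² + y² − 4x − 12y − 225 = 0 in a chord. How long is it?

The distance from (2, 6) to the line is 53/√106, and r² = 265.
Chord = 2√(r² − d²) = 2·√(477/2) = 3√106.

3√106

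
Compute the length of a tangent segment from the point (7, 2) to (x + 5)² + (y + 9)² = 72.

√193

With centre O = (−5, −9), |OP|² = 265 and r² = 72.
The tangent meets the radius at right angles, so tangent² = |PO|² − r² = 265 − 72 = 193.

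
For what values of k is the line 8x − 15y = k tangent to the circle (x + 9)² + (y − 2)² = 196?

k = −340 or k = 136

Tangency holds when the distance from the centre (−9, 2) to the line equals the radius 14:
|8·(−9) − 15·2 − k| / √289 = 14
|k − (−102)| = 14·17, so k = 136 or k = −340.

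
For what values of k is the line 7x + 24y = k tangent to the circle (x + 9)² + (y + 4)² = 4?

The line touches the circle iff its distance from (−9, −4) is 2:
|7·(−9) + 24·(−4) − k| / √625 = 2
|k − (−159)| = 2·25, so k = −109 or k = −209.

k = −209 or k = −109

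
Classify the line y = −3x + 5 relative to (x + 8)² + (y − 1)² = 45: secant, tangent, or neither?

neither

Substituting the line into the circle gives 10x² − 8x + 35 = 0.
Δ = 64 − 1400 = −1336.
No real roots: the line does not meet the circle.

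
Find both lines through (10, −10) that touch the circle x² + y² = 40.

3x + y = 20 and x + 3y = −20

Let a tangent through (10, −10) have slope m. Its distance from (0, 0) must equal 2√10:
[m·(−10) − (10)]² = 40(m² + 1)
3m² + 10m + 3 = 0, so m = −3 or m = −1/3.
Through (10, −10) these give 3x + y = 20 and x + 3y = −20.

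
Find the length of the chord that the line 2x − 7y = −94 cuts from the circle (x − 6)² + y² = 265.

Express y = (94 + 2x)/7 and substitute into the circle:
53x² − 212x − 2385 = 0  ⟹  x² − 4x − 45 = 0
x = 9 or x = −5, giving (9, 16) and (−5, 12).
Chord length = distance between (9, 16) and (−5, 12) = √212 = 2√53.

2√53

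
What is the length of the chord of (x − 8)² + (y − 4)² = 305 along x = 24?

14

The distance from (8, 4) to the line is 16, and r² = 305.
Half the chord is √(r² − d²) = √(49), so the full chord is 14.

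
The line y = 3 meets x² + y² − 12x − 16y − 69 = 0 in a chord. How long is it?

The distance from (6, 8) to the line is 5, and r² = 169.
Chord = 2√(r² − d²) = 2·√(144) = 24.

24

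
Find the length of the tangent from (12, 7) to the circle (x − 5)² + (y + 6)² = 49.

13

Centre (5, −6), r² = 49. |PO|² = (7)² + (13)² = 218.
The tangent meets the radius at right angles, so tangent² = |PO|² − r² = 218 − 49 = 169.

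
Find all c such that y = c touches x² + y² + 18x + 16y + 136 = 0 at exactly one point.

Tangency holds when the distance from the centre (−9, −8) to the line equals the radius 3:
|0·(−9) + 1·(−8) − c| / √1 = 3
|c − (−8)| = 3, so c = −5 or c = −11.

c = −11 or c = −5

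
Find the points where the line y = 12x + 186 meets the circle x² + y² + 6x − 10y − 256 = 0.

Substitute y = 12x + 186:
145x² + 4350x + 32480 = 0  ⟹  x² + 30x + 224 = 0
x = −14 or x = −16, giving (−14, 18) and (−16, −6).

(−16, −6) and (−14, 18)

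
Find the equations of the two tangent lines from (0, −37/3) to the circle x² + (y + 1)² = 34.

5x + 3y = −37 and 5x − 3y = 37

A line y − (−37/3) = m(x − (0)) is tangent when its distance from (0, −1) is √34:
[m·(0) − (34/3)]² = 34(m² + 1)
9m² − 25 = 0, so m = −5/3 or m = 5/3.
With m = −5/3: 5x + 3y = −37. With m = 5/3: 5x − 3y = 37.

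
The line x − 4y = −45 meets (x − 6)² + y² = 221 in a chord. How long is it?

4√17

From the line, y = (45 + x)/4. Substituting:
17x² − 102x − 935 = 0  ⟹  x² − 6x − 55 = 0
x = 11 or x = −5, giving (11, 14) and (−5, 10).
Chord length = distance between (11, 14) and (−5, 10) = √272 = 4√17.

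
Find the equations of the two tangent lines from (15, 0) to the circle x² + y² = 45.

A line y − (0) = m(x − (15)) is tangent when its distance from (0, 0) is 3√5:
[m·(−15) − (0)]² = 45(m² + 1)
4m² − 1 = 0, so m = −1/2 or m = 1/2.
Through (15, 0) these give x + 2y = 15 and x − 2y = 15.

x + 2y = 15 and x − 2y = 15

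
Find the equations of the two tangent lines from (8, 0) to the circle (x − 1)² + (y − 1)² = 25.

3x − 4y = 24 and 4x + 3y = 32

A line y − (0) = m(x − (8)) is tangent when its distance from (1, 1) is 5:
(−7m − (1))² = 25(m² + 1)
12m² + 7m − 12 = 0, so m = 3/4 or m = −4/3.
Through (8, 0) these give 3x − 4y = 24 and 4x + 3y = 32.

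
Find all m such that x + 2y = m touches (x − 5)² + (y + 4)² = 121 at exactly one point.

Tangency holds when the distance from the centre (5, −4) to the line equals the radius 11:
|1·5 + 2·(−4) − m| / √5 = 11
|m − (−3)| = 11√5.

m = −3 ± 11√5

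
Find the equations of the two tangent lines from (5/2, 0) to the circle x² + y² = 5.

2x − y = 5 and 2x + y = 5

Let a tangent through (5/2, 0) have slope m. Its distance from (0, 0) must equal √5:
[m·(−5/2) − (0)]² = 5(m² + 1)
m² − 4 = 0, so m = 2 or m = −2.
Through (5/2, 0) these give 2x − y = 5 and 2x + y = 5.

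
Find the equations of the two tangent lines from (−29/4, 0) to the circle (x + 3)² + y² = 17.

Let a tangent through (−29/4, 0) have slope m. Its distance from (−3, 0) must equal √17:
[m·(17/4) − (0)]² = 17(m² + 1)
m² − 16 = 0, so m = 4 or m = −4.
Through (−29/4, 0) these give 4x − y = −29 and 4x + y = −29.

4x − y = −29 and 4x + y = −29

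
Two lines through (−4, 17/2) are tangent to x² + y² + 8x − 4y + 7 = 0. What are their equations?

3x − 2y = −29 and 3x + 2y = 5

Let a tangent through (−4, 17/2) have slope m. Its distance from (−4, 2) must equal √13:
[m·(0) − (−13/2)]² = 13(m² + 1)
4m² − 9 = 0, so m = 3/2 or m = −3/2.
With m = 3/2: 3x − 2y = −29. With m = −3/2: 3x + 2y = 5.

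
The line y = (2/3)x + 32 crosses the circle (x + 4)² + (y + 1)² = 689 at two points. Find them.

Substitute y = (96 + 2x)/3:
13x² + 468x + 3744 = 0  ⟹  x² + 36x + 288 = 0
x = −12 or x = −24, giving (−12, 24) and (−24, 16).

(−24, 16) and (−12, 24)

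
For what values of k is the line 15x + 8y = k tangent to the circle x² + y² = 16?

k = −68 or k = 68

For a tangent, require d(centre, line) = r = 4.
|15·0 + 8·0 − k| / √289 = 4
|k| = 4·17, so k = 68 or k = −68.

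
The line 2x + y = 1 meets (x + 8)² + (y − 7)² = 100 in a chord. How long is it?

The distance from (−8, 7) to the line is 10/√5, and r² = 100.
Chord = 2√(r² − d²) = 2·√(80) = 8√5.

8√5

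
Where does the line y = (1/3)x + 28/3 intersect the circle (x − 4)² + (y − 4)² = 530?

From the line, y = (28 + x)/3. Substituting:
10x² − 40x − 4370 = 0  ⟹  x² − 4x − 437 = 0
x = 23 or x = −19, giving (23, 17) and (−19, 3).

(−19, 3) and (23, 17)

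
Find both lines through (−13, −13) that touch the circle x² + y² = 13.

A line y − (−13) = m(x − (−13)) is tangent when its distance from (0, 0) is √13:
[m·(13) − (13)]² = 13(m² + 1)
6m² − 13m + 6 = 0, so m = 2/3 or m = 3/2.
With m = 2/3: 2x − 3y = 13. With m = 3/2: 3x − 2y = −13.

2x − 3y = 13 and 3x − 2y = −13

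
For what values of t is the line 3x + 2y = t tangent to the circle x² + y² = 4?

t = ±2√13

The line touches the circle iff its distance from (0, 0) is 2:
|3·0 + 2·0 − t| / √13 = 2
|t| = 2√13.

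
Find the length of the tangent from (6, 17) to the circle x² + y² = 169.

The centre is (0, 0) and r = 13. The square of the distance from P to the centre is 36 + 289 = 325.
The tangent meets the radius at right angles, so tangent² = |PO|² − r² = 325 − 169 = 156.

2√39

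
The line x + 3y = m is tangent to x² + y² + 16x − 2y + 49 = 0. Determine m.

m = −5 ± 4√10

The line touches the circle iff its distance from (−8, 1) is 4:
|1·(−8) + 3·1 − m| / √10 = 4
|m − (−5)| = 4√10.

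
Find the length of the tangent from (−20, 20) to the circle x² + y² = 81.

√719

The centre is (0, 0) and r = 9. The square of the distance from P to the centre is 400 + 400 = 800.
Power of the point: PT² = |PO|² − r² = 719, so PT = √719.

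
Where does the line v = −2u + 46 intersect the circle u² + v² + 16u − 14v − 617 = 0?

From the line, v = −2u + 46. Substituting:
5u² − 140u + 855 = 0  ⟹  u² − 28u + 171 = 0
u = 19 or u = 9, giving (19, 8) and (9, 28).

(9, 28) and (19, 8)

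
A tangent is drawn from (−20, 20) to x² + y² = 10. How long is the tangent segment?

√790

With centre O = (0, 0), |OP|² = 800 and r² = 10.
Power of the point: PT² = |PO|² − r² = 790, so PT = √790.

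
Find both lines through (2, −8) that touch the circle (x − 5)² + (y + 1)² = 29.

5x + 2y = −6 and 2x − 5y = 44

Let a tangent through (2, −8) have slope m. Its distance from (5, −1) must equal √29:
(3m − (7))² = 29(m² + 1)
10m² + 21m − 10 = 0, so m = −5/2 or m = 2/5.
With m = −5/2: 5x + 2y = −6. With m = 2/5: 2x − 5y = 44.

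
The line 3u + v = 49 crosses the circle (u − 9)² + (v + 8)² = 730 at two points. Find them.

(10, 19) and (26, −29)

From the line, v = −3u + 49. Substituting:
10u² − 360u + 2600 = 0  ⟹  u² − 36u + 260 = 0
u = 26 or u = 10, giving (26, −29) and (10, 19).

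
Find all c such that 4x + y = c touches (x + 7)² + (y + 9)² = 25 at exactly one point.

c = −37 ± 5√17

Tangency holds when the distance from the centre (−7, −9) to the line equals the radius 5:
|4·(−7) + 1·(−9) − c| / √17 = 5
|c − (−37)| = 5√17.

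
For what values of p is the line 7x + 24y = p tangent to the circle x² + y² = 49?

p = −175 or p = 175

Tangency holds when the distance from the centre (0, 0) to the line equals the radius 7:
|7·0 + 24·0 − p| / √625 = 7
|p| = 7·25, so p = 175 or p = −175.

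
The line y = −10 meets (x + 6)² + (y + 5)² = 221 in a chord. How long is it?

28

From the line, y = −10. Substituting:
x² + 12x − 160 = 0
x = 8 or x = −20, giving (8, −10) and (−20, −10).
|(8, −10) − (−20, −10)| = √((28)² + (0)²) = 28.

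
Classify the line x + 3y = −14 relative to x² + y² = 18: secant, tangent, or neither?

Centre (0, 0), r² = 18. Distance² from centre to line = (14)²/10 = 98/5.
Since d² > r², the line lies outside the circle.

neither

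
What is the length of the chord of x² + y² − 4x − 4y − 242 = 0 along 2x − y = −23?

10√5

Substitute y = 2x + 23:
5x² + 80x + 195 = 0  ⟹  x² + 16x + 39 = 0
x = −3 or x = −13, giving (−3, 17) and (−13, −3).
|(−3, 17) − (−13, −3)| = √((10)² + (20)²) = 10√5.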